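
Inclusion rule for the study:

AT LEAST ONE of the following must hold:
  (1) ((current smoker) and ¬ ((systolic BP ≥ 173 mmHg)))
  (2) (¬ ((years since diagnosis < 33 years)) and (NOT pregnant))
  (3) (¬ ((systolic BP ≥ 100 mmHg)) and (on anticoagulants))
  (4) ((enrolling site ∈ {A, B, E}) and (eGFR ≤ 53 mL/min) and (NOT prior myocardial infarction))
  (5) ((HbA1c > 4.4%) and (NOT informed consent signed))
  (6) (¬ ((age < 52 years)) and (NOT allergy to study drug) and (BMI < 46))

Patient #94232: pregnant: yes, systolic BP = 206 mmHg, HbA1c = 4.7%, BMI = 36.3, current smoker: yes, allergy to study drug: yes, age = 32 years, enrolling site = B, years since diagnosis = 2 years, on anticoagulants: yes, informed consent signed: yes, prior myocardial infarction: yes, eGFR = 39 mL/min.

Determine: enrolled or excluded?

Excluded

Atomic conditions:
  current smoker: yes → true
  systolic BP ≥ 173 mmHg: 206 ≥ 173 is true
  years since diagnosis < 33 years: 2 < 33 is true
  NOT pregnant: yes → false
  systolic BP ≥ 100 mmHg: 206 ≥ 100 is true
  on anticoagulants: yes → true
  enrolling site ∈ {A, B, E}: B is in the set → true
  eGFR ≤ 53 mL/min: 39 ≤ 53 is true
  NOT prior myocardial infarction: yes → false
  HbA1c > 4.4%: 4.7 > 4.4 is true
  NOT informed consent signed: yes → false
  age < 52 years: 32 < 52 is true
  NOT allergy to study drug: yes → false
  BMI < 46: 36.3 < 46 is true
Combine:
[1.2] NOT true = false
[1] true AND false = false
[2.1] NOT true = false
[2] false AND false = false
[3.1] NOT true = false
[3] false AND true = false
[4] true AND true AND false = false
[5] true AND false = false
[6.1] NOT true = false
[6] false AND false AND true = false
[root] false OR false OR false OR false OR false OR false = false
Overall: false → excluded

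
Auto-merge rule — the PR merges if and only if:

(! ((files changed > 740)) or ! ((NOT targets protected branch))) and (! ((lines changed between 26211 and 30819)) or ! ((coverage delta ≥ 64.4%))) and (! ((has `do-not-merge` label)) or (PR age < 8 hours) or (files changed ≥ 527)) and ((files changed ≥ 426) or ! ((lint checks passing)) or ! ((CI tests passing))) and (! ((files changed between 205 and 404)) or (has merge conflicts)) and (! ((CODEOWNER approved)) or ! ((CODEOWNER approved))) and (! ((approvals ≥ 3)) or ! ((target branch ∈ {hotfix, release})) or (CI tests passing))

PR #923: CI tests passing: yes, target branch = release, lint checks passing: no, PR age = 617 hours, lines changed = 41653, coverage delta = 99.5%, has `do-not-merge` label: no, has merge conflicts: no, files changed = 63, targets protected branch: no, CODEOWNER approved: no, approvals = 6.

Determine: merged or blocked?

Atomic conditions:
  files changed > 740: 63 > 740 is false
  NOT targets protected branch: no → true
  lines changed between 26211 and 30819: 41653 in [26211, 30819] is false
  coverage delta ≥ 64.4%: 99.5 ≥ 64.4 is true
  has `do-not-merge` label: no → false
  PR age < 8 hours: 617 < 8 is false
  files changed ≥ 527: 63 ≥ 527 is false
  files changed ≥ 426: 63 ≥ 426 is false
  lint checks passing: no → false
  CI tests passing: yes → true
  files changed between 205 and 404: 63 in [205, 404] is false
  has merge conflicts: no → false
  CODEOWNER approved: no → false
  approvals ≥ 3: 6 ≥ 3 is true
  target branch ∈ {hotfix, release}: release is in the set → true
Combine:
[1.1] NOT false = true
[1.2] NOT true = false
[1] true OR false = true
[2.1] NOT false = true
[2.2] NOT true = false
[2] true OR false = true
[3.1] NOT false = true
[3] true OR false OR false = true
[4.2] NOT false = true
[4.3] NOT true = false
[4] false OR true OR false = true
[5.1] NOT false = true
[5] true OR false = true
[6.1] NOT false = true
[6.2] NOT false = true
[6] true OR true = true
[7.1] NOT true = false
[7.2] NOT true = false
[7] false OR false OR true = true
[root] true AND true AND true AND true AND true AND true AND true = true
Overall: true → merged

Merged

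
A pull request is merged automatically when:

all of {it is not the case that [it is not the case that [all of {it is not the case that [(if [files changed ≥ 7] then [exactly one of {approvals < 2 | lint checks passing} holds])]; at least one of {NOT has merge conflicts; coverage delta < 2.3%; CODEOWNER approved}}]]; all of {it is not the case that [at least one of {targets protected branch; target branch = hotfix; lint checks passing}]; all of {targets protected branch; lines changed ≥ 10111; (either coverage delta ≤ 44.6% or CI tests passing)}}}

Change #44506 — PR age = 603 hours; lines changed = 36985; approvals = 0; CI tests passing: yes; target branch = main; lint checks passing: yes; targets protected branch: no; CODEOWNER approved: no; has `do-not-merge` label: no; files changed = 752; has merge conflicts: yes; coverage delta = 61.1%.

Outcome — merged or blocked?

Atomic conditions:
  files changed ≥ 7: 752 ≥ 7 is true
  approvals < 2: 0 < 2 is true
  lint checks passing: yes → true
  NOT has merge conflicts: yes → false
  coverage delta < 2.3%: 61.1 < 2.3 is false
  CODEOWNER approved: no → false
  targets protected branch: no → false
  target branch = hotfix: main == hotfix is false
  lines changed ≥ 10111: 36985 ≥ 10111 is true
  coverage delta ≤ 44.6%: 61.1 ≤ 44.6 is false
  CI tests passing: yes → true
Combine:
[1.1.1.1.1.2] exactly-one(true, true) = false
[1.1.1.1.1] true → false = false
[1.1.1.1] NOT false = true
[1.1.1.2] false OR false OR false = false
[1.1.1] true AND false = false
[1.1] NOT false = true
[1] NOT true = false
[2.1.1] false OR false OR true = true
[2.1] NOT true = false
[2.2.3] false OR true = true
[2.2] false AND true AND true = false
[2] false AND false = false
[root] false AND false = false
Overall: false → blocked

Blocked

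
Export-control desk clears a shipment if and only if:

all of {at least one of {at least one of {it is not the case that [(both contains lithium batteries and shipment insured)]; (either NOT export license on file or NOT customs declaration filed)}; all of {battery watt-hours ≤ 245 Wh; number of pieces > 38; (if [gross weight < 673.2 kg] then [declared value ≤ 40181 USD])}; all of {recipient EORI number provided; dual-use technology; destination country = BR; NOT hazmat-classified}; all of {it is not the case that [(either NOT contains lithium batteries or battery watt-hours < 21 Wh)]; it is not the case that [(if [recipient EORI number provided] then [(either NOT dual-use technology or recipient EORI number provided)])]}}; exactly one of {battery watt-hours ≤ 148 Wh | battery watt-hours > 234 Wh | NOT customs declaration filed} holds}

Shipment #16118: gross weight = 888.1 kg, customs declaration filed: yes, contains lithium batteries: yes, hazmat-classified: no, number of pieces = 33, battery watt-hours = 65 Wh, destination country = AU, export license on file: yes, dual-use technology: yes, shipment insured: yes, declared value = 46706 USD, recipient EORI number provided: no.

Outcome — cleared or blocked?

Atomic conditions:
  contains lithium batteries: yes → true
  shipment insured: yes → true
  NOT export license on file: yes → false
  NOT customs declaration filed: yes → false
  battery watt-hours ≤ 245 Wh: 65 ≤ 245 is true
  number of pieces > 38: 33 > 38 is false
  gross weight < 673.2 kg: 888.1 < 673.2 is false
  declared value ≤ 40181 USD: 46706 ≤ 40181 is false
  recipient EORI number provided: no → false
  dual-use technology: yes → true
  destination country = BR: AU == BR is false
  NOT hazmat-classified: no → true
  NOT contains lithium batteries: yes → false
  battery watt-hours < 21 Wh: 65 < 21 is false
  NOT dual-use technology: yes → false
  battery watt-hours ≤ 148 Wh: 65 ≤ 148 is true
  battery watt-hours > 234 Wh: 65 > 234 is false
Combine:
[1.1.1.1] true AND true = true
[1.1.1] NOT true = false
[1.1.2] false OR false = false
[1.1] false OR false = false
[1.2.3] false → false (antecedent false ⇒ implication holds) = true
[1.2] true AND false AND true = false
[1.3] false AND true AND false AND true = false
[1.4.1.1] false OR false = false
[1.4.1] NOT false = true
[1.4.2.1.2] false OR false = false
[1.4.2.1] false → false (antecedent false ⇒ implication holds) = true
[1.4.2] NOT true = false
[1.4] true AND false = false
[1] false OR false OR false OR false = false
[2] exactly-one(true, false, false) = true
[root] false AND true = false
Overall: false → blocked

Blocked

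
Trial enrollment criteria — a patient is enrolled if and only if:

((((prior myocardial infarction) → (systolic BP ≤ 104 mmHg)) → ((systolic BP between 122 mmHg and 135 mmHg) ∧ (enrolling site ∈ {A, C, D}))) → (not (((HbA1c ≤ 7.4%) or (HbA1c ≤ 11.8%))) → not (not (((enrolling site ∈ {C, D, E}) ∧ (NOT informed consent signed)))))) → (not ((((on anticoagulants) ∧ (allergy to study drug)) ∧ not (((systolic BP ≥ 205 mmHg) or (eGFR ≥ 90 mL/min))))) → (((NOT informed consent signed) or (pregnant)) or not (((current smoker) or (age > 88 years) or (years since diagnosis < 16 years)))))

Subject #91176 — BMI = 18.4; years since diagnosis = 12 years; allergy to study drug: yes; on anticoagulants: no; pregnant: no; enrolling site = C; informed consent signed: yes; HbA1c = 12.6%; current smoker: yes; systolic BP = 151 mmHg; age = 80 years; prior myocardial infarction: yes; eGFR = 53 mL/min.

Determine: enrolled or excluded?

Atomic conditions:
  prior myocardial infarction: yes → true
  systolic BP ≤ 104 mmHg: 151 ≤ 104 is false
  systolic BP between 122 mmHg and 135 mmHg: 151 in [122, 135] is false
  enrolling site ∈ {A, C, D}: C is in the set → true
  HbA1c ≤ 7.4%: 12.6 ≤ 7.4 is false
  HbA1c ≤ 11.8%: 12.6 ≤ 11.8 is false
  enrolling site ∈ {C, D, E}: C is in the set → true
  NOT informed consent signed: yes → false
  on anticoagulants: no → false
  allergy to study drug: yes → true
  systolic BP ≥ 205 mmHg: 151 ≥ 205 is false
  eGFR ≥ 90 mL/min: 53 ≥ 90 is false
  pregnant: no → false
  current smoker: yes → true
  age > 88 years: 80 > 88 is false
  years since diagnosis < 16 years: 12 < 16 is true
Combine:
[1.1.1] true → false = false
[1.1.2] false AND true = false
[1.1] false → false (antecedent false ⇒ implication holds) = true
[1.2.1.1] false OR false = false
[1.2.1] NOT false = true
[1.2.2.1.1] true AND false = false
[1.2.2.1] NOT false = true
[1.2.2] NOT true = false
[1.2] true → false = false
[1] true → false = false
[2.1.1.1] false AND true = false
[2.1.1.2.1] false OR false = false
[2.1.1.2] NOT false = true
[2.1.1] false AND true = false
[2.1] NOT false = true
[2.2.1] false OR false = false
[2.2.2.1] true OR false OR true = true
[2.2.2] NOT true = false
[2.2] false OR false = false
[2] true → false = false
[root] false → false (antecedent false ⇒ implication holds) = true
Overall: true → enrolled

Enrolled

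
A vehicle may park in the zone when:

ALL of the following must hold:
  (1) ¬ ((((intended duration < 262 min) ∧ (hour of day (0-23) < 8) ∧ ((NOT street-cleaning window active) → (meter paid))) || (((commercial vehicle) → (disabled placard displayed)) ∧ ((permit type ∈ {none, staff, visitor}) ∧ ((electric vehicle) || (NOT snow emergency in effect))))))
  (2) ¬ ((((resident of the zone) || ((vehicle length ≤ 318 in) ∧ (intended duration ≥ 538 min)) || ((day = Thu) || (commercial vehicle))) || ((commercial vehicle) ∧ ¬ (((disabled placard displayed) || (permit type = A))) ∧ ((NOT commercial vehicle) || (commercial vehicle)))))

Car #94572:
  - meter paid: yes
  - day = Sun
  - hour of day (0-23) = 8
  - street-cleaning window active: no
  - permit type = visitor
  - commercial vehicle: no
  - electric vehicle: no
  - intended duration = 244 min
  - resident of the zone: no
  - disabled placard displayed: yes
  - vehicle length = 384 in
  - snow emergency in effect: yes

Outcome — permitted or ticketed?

Atomic conditions:
  intended duration < 262 min: 244 < 262 is true
  hour of day (0-23) < 8: 8 < 8 is false
  NOT street-cleaning window active: no → true
  meter paid: yes → true
  commercial vehicle: no → false
  disabled placard displayed: yes → true
  permit type ∈ {none, staff, visitor}: visitor is in the set → true
  electric vehicle: no → false
  NOT snow emergency in effect: yes → false
  resident of the zone: no → false
  vehicle length ≤ 318 in: 384 ≤ 318 is false
  intended duration ≥ 538 min: 244 ≥ 538 is false
  day = Thu: Sun == Thu is false
  permit type = A: visitor == A is false
  NOT commercial vehicle: no → true
Combine:
[1.1.1.3] true → true = true
[1.1.1] true AND false AND true = false
[1.1.2.1] false → true (antecedent false ⇒ implication holds) = true
[1.1.2.2.2] false OR false = false
[1.1.2.2] true AND false = false
[1.1.2] true AND false = false
[1.1] false OR false = false
[1] NOT false = true
[2.1.1.2] false AND false = false
[2.1.1.3] false OR false = false
[2.1.1] false OR false OR false = false
[2.1.2.2.1] true OR false = true
[2.1.2.2] NOT true = false
[2.1.2.3] true OR false = true
[2.1.2] false AND false AND true = false
[2.1] false OR false = false
[2] NOT false = true
[root] true AND true = true
Overall: true → permitted

Permitted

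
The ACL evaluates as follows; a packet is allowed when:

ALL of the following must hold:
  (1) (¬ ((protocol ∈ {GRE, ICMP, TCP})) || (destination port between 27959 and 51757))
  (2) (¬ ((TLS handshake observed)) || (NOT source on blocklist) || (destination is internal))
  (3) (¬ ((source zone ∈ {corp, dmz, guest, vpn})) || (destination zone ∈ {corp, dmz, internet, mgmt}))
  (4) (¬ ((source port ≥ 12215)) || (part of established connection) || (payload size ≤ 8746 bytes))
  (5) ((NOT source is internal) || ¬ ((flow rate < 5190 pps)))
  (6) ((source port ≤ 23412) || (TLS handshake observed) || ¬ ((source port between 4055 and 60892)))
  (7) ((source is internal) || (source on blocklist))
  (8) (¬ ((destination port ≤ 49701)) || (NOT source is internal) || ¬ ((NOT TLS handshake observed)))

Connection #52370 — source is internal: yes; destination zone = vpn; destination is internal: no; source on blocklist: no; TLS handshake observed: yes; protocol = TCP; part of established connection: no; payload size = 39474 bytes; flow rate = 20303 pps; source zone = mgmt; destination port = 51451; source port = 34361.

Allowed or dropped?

Dropped

Atomic conditions:
  protocol ∈ {GRE, ICMP, TCP}: TCP is in the set → true
  destination port between 27959 and 51757: 51451 in [27959, 51757] is true
  TLS handshake observed: yes → true
  NOT source on blocklist: no → true
  destination is internal: no → false
  source zone ∈ {corp, dmz, guest, vpn}: mgmt is not in the set → false
  destination zone ∈ {corp, dmz, internet, mgmt}: vpn is not in the set → false
  source port ≥ 12215: 34361 ≥ 12215 is true
  part of established connection: no → false
  payload size ≤ 8746 bytes: 39474 ≤ 8746 is false
  NOT source is internal: yes → false
  flow rate < 5190 pps: 20303 < 5190 is false
  source port ≤ 23412: 34361 ≤ 23412 is false
  source port between 4055 and 60892: 34361 in [4055, 60892] is true
  source is internal: yes → true
  source on blocklist: no → false
  destination port ≤ 49701: 51451 ≤ 49701 is false
  NOT TLS handshake observed: yes → false
Combine:
[1.1] NOT true = false
[1] false OR true = true
[2.1] NOT true = false
[2] false OR true OR false = true
[3.1] NOT false = true
[3] true OR false = true
[4.1] NOT true = false
[4] false OR false OR false = false
[5.2] NOT false = true
[5] false OR true = true
[6.3] NOT true = false
[6] false OR true OR false = true
[7] true OR false = true
[8.1] NOT false = true
[8.3] NOT false = true
[8] true OR false OR true = true
[root] true AND true AND true AND false AND true AND true AND true AND true = false
Overall: false → dropped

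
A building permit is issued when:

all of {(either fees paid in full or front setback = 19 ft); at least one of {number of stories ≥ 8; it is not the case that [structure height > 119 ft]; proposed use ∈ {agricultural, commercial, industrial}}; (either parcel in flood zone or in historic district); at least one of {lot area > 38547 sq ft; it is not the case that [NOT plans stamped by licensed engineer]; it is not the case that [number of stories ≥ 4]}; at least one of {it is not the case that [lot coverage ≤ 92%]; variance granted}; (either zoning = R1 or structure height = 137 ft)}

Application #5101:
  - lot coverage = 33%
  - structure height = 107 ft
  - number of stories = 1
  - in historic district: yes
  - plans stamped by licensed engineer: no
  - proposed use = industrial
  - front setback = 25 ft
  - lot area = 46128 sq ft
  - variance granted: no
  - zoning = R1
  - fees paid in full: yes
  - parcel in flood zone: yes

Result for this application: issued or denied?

Atomic conditions:
  fees paid in full: yes → true
  front setback = 19 ft: 25 == 19 is false
  number of stories ≥ 8: 1 ≥ 8 is false
  structure height > 119 ft: 107 > 119 is false
  proposed use ∈ {agricultural, commercial, industrial}: industrial is in the set → true
  parcel in flood zone: yes → true
  in historic district: yes → true
  lot area > 38547 sq ft: 46128 > 38547 is true
  NOT plans stamped by licensed engineer: no → true
  number of stories ≥ 4: 1 ≥ 4 is false
  lot coverage ≤ 92%: 33 ≤ 92 is true
  variance granted: no → false
  zoning = R1: R1 == R1 is true
  structure height = 137 ft: 107 == 137 is false
Combine:
[1] true OR false = true
[2.2] NOT false = true
[2] false OR true OR true = true
[3] true OR true = true
[4.2] NOT true = false
[4.3] NOT false = true
[4] true OR false OR true = true
[5.1] NOT true = false
[5] false OR false = false
[6] true OR false = true
[root] true AND true AND true AND true AND false AND true = false
Overall: false → denied

Denied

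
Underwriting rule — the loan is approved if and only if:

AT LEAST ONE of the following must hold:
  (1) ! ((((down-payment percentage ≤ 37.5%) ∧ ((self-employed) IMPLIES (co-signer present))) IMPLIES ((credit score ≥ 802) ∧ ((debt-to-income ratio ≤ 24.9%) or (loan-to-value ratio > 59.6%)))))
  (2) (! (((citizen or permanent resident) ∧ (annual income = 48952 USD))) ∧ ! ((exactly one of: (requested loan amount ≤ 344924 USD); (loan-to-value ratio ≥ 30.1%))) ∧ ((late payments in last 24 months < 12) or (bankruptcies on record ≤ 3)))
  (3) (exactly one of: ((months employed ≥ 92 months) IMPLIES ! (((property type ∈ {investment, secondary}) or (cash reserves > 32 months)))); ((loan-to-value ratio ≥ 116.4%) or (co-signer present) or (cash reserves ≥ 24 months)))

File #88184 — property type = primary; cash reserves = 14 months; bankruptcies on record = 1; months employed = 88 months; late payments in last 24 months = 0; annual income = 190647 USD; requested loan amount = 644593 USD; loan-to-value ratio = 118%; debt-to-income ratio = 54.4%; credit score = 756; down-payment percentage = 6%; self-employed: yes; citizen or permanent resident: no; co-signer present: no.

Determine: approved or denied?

Atomic conditions:
  down-payment percentage ≤ 37.5%: 6 ≤ 37.5 is true
  self-employed: yes → true
  co-signer present: no → false
  credit score ≥ 802: 756 ≥ 802 is false
  debt-to-income ratio ≤ 24.9%: 54.4 ≤ 24.9 is false
  loan-to-value ratio > 59.6%: 118 > 59.6 is true
  citizen or permanent resident: no → false
  annual income = 48952 USD: 190647 == 48952 is false
  requested loan amount ≤ 344924 USD: 644593 ≤ 344924 is false
  loan-to-value ratio ≥ 30.1%: 118 ≥ 30.1 is true
  late payments in last 24 months < 12: 0 < 12 is true
  bankruptcies on record ≤ 3: 1 ≤ 3 is true
  months employed ≥ 92 months: 88 ≥ 92 is false
  property type ∈ {investment, secondary}: primary is not in the set → false
  cash reserves > 32 months: 14 > 32 is false
  loan-to-value ratio ≥ 116.4%: 118 ≥ 116.4 is true
  cash reserves ≥ 24 months: 14 ≥ 24 is false
Combine:
[1.1.1.2] true → false = false
[1.1.1] true AND false = false
[1.1.2.2] false OR true = true
[1.1.2] false AND true = false
[1.1] false → false (antecedent false ⇒ implication holds) = true
[1] NOT true = false
[2.1.1] false AND false = false
[2.1] NOT false = true
[2.2.1] exactly-one(false, true) = true
[2.2] NOT true = false
[2.3] true OR true = true
[2] true AND false AND true = false
[3.1.2.1] false OR false = false
[3.1.2] NOT false = true
[3.1] false → true (antecedent false ⇒ implication holds) = true
[3.2] true OR false OR false = true
[3] exactly-one(true, true) = false
[root] false OR false OR false = false
Overall: false → denied

Denied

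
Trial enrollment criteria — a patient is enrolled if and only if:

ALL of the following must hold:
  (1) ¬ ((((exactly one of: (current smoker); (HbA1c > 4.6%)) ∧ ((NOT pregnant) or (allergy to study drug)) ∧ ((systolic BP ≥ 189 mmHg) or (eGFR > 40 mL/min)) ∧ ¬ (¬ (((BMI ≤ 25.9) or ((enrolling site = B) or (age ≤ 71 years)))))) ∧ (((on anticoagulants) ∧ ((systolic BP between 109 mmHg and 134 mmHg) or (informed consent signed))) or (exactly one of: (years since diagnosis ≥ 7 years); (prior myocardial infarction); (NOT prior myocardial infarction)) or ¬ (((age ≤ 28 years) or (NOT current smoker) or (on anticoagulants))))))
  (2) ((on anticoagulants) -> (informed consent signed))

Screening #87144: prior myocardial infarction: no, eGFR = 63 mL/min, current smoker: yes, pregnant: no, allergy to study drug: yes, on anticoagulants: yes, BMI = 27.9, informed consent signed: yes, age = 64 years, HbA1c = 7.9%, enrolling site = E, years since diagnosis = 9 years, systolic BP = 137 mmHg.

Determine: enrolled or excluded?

Atomic conditions:
  current smoker: yes → true
  HbA1c > 4.6%: 7.9 > 4.6 is true
  NOT pregnant: no → true
  allergy to study drug: yes → true
  systolic BP ≥ 189 mmHg: 137 ≥ 189 is false
  eGFR > 40 mL/min: 63 > 40 is true
  BMI ≤ 25.9: 27.9 ≤ 25.9 is false
  enrolling site = B: E == B is false
  age ≤ 71 years: 64 ≤ 71 is true
  on anticoagulants: yes → true
  systolic BP between 109 mmHg and 134 mmHg: 137 in [109, 134] is false
  informed consent signed: yes → true
  years since diagnosis ≥ 7 years: 9 ≥ 7 is true
  prior myocardial infarction: no → false
  NOT prior myocardial infarction: no → true
  age ≤ 28 years: 64 ≤ 28 is false
  NOT current smoker: yes → false
Combine:
[1.1.1.1] exactly-one(true, true) = false
[1.1.1.2] true OR true = true
[1.1.1.3] false OR true = true
[1.1.1.4.1.1.2] false OR true = true
[1.1.1.4.1.1] false OR true = true
[1.1.1.4.1] NOT true = false
[1.1.1.4] NOT false = true
[1.1.1] false AND true AND true AND true = false
[1.1.2.1.2] false OR true = true
[1.1.2.1] true AND true = true
[1.1.2.2] exactly-one(true, false, true) = false
[1.1.2.3.1] false OR false OR true = true
[1.1.2.3] NOT true = false
[1.1.2] true OR false OR false = true
[1.1] false AND true = false
[1] NOT false = true
[2] true → true = true
[root] true AND true = true
Overall: true → enrolled

Enrolled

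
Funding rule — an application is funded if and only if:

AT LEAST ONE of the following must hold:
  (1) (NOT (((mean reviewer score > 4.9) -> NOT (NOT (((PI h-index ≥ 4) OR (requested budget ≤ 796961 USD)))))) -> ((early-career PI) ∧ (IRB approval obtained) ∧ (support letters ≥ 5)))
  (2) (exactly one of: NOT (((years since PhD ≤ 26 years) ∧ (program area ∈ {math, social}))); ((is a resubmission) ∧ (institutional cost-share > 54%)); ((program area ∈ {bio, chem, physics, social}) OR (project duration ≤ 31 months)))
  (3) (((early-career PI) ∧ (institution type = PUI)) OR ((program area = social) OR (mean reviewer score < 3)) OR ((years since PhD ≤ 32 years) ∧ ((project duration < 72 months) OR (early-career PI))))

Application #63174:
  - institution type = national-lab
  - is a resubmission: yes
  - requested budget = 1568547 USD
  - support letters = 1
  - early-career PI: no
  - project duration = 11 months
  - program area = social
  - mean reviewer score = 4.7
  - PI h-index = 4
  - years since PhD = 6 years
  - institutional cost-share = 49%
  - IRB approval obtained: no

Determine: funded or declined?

Funded

Atomic conditions:
  mean reviewer score > 4.9: 4.7 > 4.9 is false
  PI h-index ≥ 4: 4 ≥ 4 is true
  requested budget ≤ 796961 USD: 1568547 ≤ 796961 is false
  early-career PI: no → false
  IRB approval obtained: no → false
  support letters ≥ 5: 1 ≥ 5 is false
  years since PhD ≤ 26 years: 6 ≤ 26 is true
  program area ∈ {math, social}: social is in the set → true
  is a resubmission: yes → true
  institutional cost-share > 54%: 49 > 54 is false
  program area ∈ {bio, chem, physics, social}: social is in the set → true
  project duration ≤ 31 months: 11 ≤ 31 is true
  institution type = PUI: national-lab == PUI is false
  program area = social: social == social is true
  mean reviewer score < 3: 4.7 < 3 is false
  years since PhD ≤ 32 years: 6 ≤ 32 is true
  project duration < 72 months: 11 < 72 is true
Combine:
[1.1.1.2.1.1] true OR false = true
[1.1.1.2.1] NOT true = false
[1.1.1.2] NOT false = true
[1.1.1] false → true (antecedent false ⇒ implication holds) = true
[1.1] NOT true = false
[1.2] false AND false AND false = false
[1] false → false (antecedent false ⇒ implication holds) = true
[2.1.1] true AND true = true
[2.1] NOT true = false
[2.2] true AND false = false
[2.3] true OR true = true
[2] exactly-one(false, false, true) = true
[3.1] false AND false = false
[3.2] true OR false = true
[3.3.2] true OR false = true
[3.3] true AND true = true
[3] false OR true OR true = true
[root] true OR true OR true = true
Overall: true → funded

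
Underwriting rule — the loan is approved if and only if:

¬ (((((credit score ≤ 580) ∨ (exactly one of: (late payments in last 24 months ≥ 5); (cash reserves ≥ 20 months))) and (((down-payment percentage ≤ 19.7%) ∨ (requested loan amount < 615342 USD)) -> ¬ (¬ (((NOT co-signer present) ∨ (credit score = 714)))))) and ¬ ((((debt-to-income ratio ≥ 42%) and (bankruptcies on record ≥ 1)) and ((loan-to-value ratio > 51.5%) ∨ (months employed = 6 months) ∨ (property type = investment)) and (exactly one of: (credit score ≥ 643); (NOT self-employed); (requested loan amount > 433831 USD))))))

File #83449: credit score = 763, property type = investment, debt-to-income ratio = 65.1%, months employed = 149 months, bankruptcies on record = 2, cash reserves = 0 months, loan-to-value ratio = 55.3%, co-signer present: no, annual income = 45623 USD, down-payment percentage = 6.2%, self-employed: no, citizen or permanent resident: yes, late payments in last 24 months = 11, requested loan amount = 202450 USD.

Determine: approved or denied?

Denied

Atomic conditions:
  credit score ≤ 580: 763 ≤ 580 is false
  late payments in last 24 months ≥ 5: 11 ≥ 5 is true
  cash reserves ≥ 20 months: 0 ≥ 20 is false
  down-payment percentage ≤ 19.7%: 6.2 ≤ 19.7 is true
  requested loan amount < 615342 USD: 202450 < 615342 is true
  NOT co-signer present: no → true
  credit score = 714: 763 == 714 is false
  debt-to-income ratio ≥ 42%: 65.1 ≥ 42 is true
  bankruptcies on record ≥ 1: 2 ≥ 1 is true
  loan-to-value ratio > 51.5%: 55.3 > 51.5 is true
  months employed = 6 months: 149 == 6 is false
  property type = investment: investment == investment is true
  credit score ≥ 643: 763 ≥ 643 is true
  NOT self-employed: no → true
  requested loan amount > 433831 USD: 202450 > 433831 is false
Combine:
[1.1.1.2] exactly-one(true, false) = true
[1.1.1] false OR true = true
[1.1.2.1] true OR true = true
[1.1.2.2.1.1] true OR false = true
[1.1.2.2.1] NOT true = false
[1.1.2.2] NOT false = true
[1.1.2] true → true = true
[1.1] true AND true = true
[1.2.1.1] true AND true = true
[1.2.1.2] true OR false OR true = true
[1.2.1.3] exactly-one(true, true, false) = false
[1.2.1] true AND true AND false = false
[1.2] NOT false = true
[1] true AND true = true
[root] NOT true = false
Overall: false → denied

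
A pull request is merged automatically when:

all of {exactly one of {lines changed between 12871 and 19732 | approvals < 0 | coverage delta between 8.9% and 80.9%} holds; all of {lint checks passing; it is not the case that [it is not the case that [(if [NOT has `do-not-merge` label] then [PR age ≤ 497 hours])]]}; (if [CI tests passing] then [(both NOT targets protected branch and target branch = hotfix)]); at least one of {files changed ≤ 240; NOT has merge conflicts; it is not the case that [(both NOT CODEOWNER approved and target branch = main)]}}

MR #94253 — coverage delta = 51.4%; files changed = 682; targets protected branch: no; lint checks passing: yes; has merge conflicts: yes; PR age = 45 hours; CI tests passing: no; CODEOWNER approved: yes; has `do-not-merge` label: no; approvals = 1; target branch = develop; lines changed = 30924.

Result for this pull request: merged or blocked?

Atomic conditions:
  lines changed between 12871 and 19732: 30924 in [12871, 19732] is false
  approvals < 0: 1 < 0 is false
  coverage delta between 8.9% and 80.9%: 51.4 in [8.9, 80.9] is true
  lint checks passing: yes → true
  NOT has `do-not-merge` label: no → true
  PR age ≤ 497 hours: 45 ≤ 497 is true
  CI tests passing: no → false
  NOT targets protected branch: no → true
  target branch = hotfix: develop == hotfix is false
  files changed ≤ 240: 682 ≤ 240 is false
  NOT has merge conflicts: yes → false
  NOT CODEOWNER approved: yes → false
  target branch = main: develop == main is false
Combine:
[1] exactly-one(false, false, true) = true
[2.2.1.1] true → true = true
[2.2.1] NOT true = false
[2.2] NOT false = true
[2] true AND true = true
[3.2] true AND false = false
[3] false → false (antecedent false ⇒ implication holds) = true
[4.3.1] false AND false = false
[4.3] NOT false = true
[4] false OR false OR true = true
[root] true AND true AND true AND true = true
Overall: true → merged

Merged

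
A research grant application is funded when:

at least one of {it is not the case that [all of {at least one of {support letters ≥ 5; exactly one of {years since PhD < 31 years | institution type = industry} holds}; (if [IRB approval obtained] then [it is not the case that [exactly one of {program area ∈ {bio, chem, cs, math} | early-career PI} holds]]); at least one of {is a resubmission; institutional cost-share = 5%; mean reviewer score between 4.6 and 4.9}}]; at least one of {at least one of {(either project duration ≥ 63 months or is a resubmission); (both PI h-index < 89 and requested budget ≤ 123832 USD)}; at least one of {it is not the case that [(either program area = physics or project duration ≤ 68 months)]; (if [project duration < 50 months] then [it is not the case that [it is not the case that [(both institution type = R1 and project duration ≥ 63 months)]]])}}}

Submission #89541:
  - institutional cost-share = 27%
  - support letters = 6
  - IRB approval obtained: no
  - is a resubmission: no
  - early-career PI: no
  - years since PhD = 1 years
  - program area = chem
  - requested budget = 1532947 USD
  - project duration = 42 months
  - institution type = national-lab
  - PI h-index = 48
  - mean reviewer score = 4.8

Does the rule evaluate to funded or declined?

Atomic conditions:
  support letters ≥ 5: 6 ≥ 5 is true
  years since PhD < 31 years: 1 < 31 is true
  institution type = industry: national-lab == industry is false
  IRB approval obtained: no → false
  program area ∈ {bio, chem, cs, math}: chem is in the set → true
  early-career PI: no → false
  is a resubmission: no → false
  institutional cost-share = 5%: 27 == 5 is false
  mean reviewer score between 4.6 and 4.9: 4.8 in [4.6, 4.9] is true
  project duration ≥ 63 months: 42 ≥ 63 is false
  PI h-index < 89: 48 < 89 is true
  requested budget ≤ 123832 USD: 1532947 ≤ 123832 is false
  program area = physics: chem == physics is false
  project duration ≤ 68 months: 42 ≤ 68 is true
  project duration < 50 months: 42 < 50 is true
  institution type = R1: national-lab == R1 is false
Combine:
[1.1.1.2] exactly-one(true, false) = true
[1.1.1] true OR true = true
[1.1.2.2.1] exactly-one(true, false) = true
[1.1.2.2] NOT true = false
[1.1.2] false → false (antecedent false ⇒ implication holds) = true
[1.1.3] false OR false OR true = true
[1.1] true AND true AND true = true
[1] NOT true = false
[2.1.1] false OR false = false
[2.1.2] true AND false = false
[2.1] false OR false = false
[2.2.1.1] false OR true = true
[2.2.1] NOT true = false
[2.2.2.2.1.1] false AND false = false
[2.2.2.2.1] NOT false = true
[2.2.2.2] NOT true = false
[2.2.2] true → false = false
[2.2] false OR false = false
[2] false OR false = false
[root] false OR false = false
Overall: false → declined

Declined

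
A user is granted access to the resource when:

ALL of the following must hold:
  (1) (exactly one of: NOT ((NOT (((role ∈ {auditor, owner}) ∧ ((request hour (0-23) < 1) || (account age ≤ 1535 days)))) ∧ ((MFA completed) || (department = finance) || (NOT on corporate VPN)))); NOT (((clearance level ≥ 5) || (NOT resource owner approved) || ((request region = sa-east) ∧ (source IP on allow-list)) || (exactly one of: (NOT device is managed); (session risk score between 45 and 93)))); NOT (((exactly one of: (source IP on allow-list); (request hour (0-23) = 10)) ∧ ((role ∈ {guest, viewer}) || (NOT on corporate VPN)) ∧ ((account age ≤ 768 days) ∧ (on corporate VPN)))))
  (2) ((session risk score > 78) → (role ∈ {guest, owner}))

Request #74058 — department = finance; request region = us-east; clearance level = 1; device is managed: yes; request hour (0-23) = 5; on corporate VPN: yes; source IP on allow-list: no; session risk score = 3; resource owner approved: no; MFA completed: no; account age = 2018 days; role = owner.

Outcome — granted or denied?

Atomic conditions:
  role ∈ {auditor, owner}: owner is in the set → true
  request hour (0-23) < 1: 5 < 1 is false
  account age ≤ 1535 days: 2018 ≤ 1535 is false
  MFA completed: no → false
  department = finance: finance == finance is true
  NOT on corporate VPN: yes → false
  clearance level ≥ 5: 1 ≥ 5 is false
  NOT resource owner approved: no → true
  request region = sa-east: us-east == sa-east is false
  source IP on allow-list: no → false
  NOT device is managed: yes → false
  session risk score between 45 and 93: 3 in [45, 93] is false
  request hour (0-23) = 10: 5 == 10 is false
  role ∈ {guest, viewer}: owner is not in the set → false
  account age ≤ 768 days: 2018 ≤ 768 is false
  on corporate VPN: yes → true
  session risk score > 78: 3 > 78 is false
  role ∈ {guest, owner}: owner is in the set → true
Combine:
[1.1.1.1.1.2] false OR false = false
[1.1.1.1.1] true AND false = false
[1.1.1.1] NOT false = true
[1.1.1.2] false OR true OR false = true
[1.1.1] true AND true = true
[1.1] NOT true = false
[1.2.1.3] false AND false = false
[1.2.1.4] exactly-one(false, false) = false
[1.2.1] false OR true OR false OR false = true
[1.2] NOT true = false
[1.3.1.1] exactly-one(false, false) = false
[1.3.1.2] false OR false = false
[1.3.1.3] false AND true = false
[1.3.1] false AND false AND false = false
[1.3] NOT false = true
[1] exactly-one(false, false, true) = true
[2] false → true (antecedent false ⇒ implication holds) = true
[root] true AND true = true
Overall: true → granted

Granted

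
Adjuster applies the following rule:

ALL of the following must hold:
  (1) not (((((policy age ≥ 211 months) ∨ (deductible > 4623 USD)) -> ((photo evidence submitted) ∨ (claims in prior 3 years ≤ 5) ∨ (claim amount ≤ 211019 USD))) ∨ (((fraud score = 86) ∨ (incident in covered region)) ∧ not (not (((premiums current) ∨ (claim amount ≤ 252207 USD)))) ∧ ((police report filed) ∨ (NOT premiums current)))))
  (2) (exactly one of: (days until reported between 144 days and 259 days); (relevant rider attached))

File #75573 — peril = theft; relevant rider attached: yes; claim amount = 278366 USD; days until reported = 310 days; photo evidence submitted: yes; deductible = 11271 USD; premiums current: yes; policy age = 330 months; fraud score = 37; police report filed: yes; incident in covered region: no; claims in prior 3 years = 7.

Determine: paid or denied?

Atomic conditions:
  policy age ≥ 211 months: 330 ≥ 211 is true
  deductible > 4623 USD: 11271 > 4623 is true
  photo evidence submitted: yes → true
  claims in prior 3 years ≤ 5: 7 ≤ 5 is false
  claim amount ≤ 211019 USD: 278366 ≤ 211019 is false
  fraud score = 86: 37 == 86 is false
  incident in covered region: no → false
  premiums current: yes → true
  claim amount ≤ 252207 USD: 278366 ≤ 252207 is false
  police report filed: yes → true
  NOT premiums current: yes → false
  days until reported between 144 days and 259 days: 310 in [144, 259] is false
  relevant rider attached: yes → true
Combine:
[1.1.1.1] true OR true = true
[1.1.1.2] true OR false OR false = true
[1.1.1] true → true = true
[1.1.2.1] false OR false = false
[1.1.2.2.1.1] true OR false = true
[1.1.2.2.1] NOT true = false
[1.1.2.2] NOT false = true
[1.1.2.3] true OR false = true
[1.1.2] false AND true AND true = false
[1.1] true OR false = true
[1] NOT true = false
[2] exactly-one(false, true) = true
[root] false AND true = false
Overall: false → denied

Denied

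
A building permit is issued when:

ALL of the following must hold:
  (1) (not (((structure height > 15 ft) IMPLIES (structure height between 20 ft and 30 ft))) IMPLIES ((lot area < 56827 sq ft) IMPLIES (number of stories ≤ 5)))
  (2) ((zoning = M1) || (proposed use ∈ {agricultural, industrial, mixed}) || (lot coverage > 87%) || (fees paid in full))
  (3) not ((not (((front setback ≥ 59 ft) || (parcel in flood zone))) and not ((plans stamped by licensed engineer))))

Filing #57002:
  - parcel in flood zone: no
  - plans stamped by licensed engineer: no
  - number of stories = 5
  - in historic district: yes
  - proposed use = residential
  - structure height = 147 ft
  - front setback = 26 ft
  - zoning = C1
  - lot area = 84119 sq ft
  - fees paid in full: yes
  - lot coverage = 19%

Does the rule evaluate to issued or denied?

Atomic conditions:
  structure height > 15 ft: 147 > 15 is true
  structure height between 20 ft and 30 ft: 147 in [20, 30] is false
  lot area < 56827 sq ft: 84119 < 56827 is false
  number of stories ≤ 5: 5 ≤ 5 is true
  zoning = M1: C1 == M1 is false
  proposed use ∈ {agricultural, industrial, mixed}: residential is not in the set → false
  lot coverage > 87%: 19 > 87 is false
  fees paid in full: yes → true
  front setback ≥ 59 ft: 26 ≥ 59 is false
  parcel in flood zone: no → false
  plans stamped by licensed engineer: no → false
Combine:
[1.1.1] true → false = false
[1.1] NOT false = true
[1.2] false → true (antecedent false ⇒ implication holds) = true
[1] true → true = true
[2] false OR false OR false OR true = true
[3.1.1.1] false OR false = false
[3.1.1] NOT false = true
[3.1.2] NOT false = true
[3.1] true AND true = true
[3] NOT true = false
[root] true AND true AND false = false
Overall: false → denied

Denied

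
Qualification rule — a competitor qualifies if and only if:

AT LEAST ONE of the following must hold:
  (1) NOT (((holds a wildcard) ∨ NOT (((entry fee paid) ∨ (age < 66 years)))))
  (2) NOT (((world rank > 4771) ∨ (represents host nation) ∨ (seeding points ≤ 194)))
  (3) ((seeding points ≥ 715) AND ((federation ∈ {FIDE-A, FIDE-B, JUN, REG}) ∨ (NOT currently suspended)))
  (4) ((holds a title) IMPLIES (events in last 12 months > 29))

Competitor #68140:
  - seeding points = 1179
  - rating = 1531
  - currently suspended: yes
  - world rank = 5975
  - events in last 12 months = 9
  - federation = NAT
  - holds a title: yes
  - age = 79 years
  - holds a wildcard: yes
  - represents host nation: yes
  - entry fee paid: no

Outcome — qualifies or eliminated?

Eliminated

Atomic conditions:
  holds a wildcard: yes → true
  entry fee paid: no → false
  age < 66 years: 79 < 66 is false
  world rank > 4771: 5975 > 4771 is true
  represents host nation: yes → true
  seeding points ≤ 194: 1179 ≤ 194 is false
  seeding points ≥ 715: 1179 ≥ 715 is true
  federation ∈ {FIDE-A, FIDE-B, JUN, REG}: NAT is not in the set → false
  NOT currently suspended: yes → false
  holds a title: yes → true
  events in last 12 months > 29: 9 > 29 is false
Combine:
[1.1.2.1] false OR false = false
[1.1.2] NOT false = true
[1.1] true OR true = true
[1] NOT true = false
[2.1] true OR true OR false = true
[2] NOT true = false
[3.2] false OR false = false
[3] true AND false = false
[4] true → false = false
[root] false OR false OR false OR false = false
Overall: false → eliminated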